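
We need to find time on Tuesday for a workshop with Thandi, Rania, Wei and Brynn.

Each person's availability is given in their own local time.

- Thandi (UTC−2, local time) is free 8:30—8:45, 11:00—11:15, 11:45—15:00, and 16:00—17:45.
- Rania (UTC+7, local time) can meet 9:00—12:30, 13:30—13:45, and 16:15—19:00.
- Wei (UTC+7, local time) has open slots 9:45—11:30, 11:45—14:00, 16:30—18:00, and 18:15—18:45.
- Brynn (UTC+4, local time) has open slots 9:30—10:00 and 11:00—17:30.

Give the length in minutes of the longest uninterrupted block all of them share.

15 minutes

Thandi → UTC: 10:30–10:45, 13:00–13:15, 13:45–17:00, 18:00–19:45.
Rania → UTC: 02:00–05:30, 06:30–06:45, 09:15–12:00.
Wei → UTC: 02:45–04:30, 04:45–07:00, 09:30–11:00, 11:15–11:45.
Brynn → UTC: 05:30–06:00, 07:00–13:30.
Thandi ∩ Rania: 10:30–10:45.
Thandi ∩ Rania ∩ Wei: 10:30–10:45.
Thandi ∩ Rania ∩ Wei ∩ Brynn: 10:30–10:45.
Single common window of 15 minutes.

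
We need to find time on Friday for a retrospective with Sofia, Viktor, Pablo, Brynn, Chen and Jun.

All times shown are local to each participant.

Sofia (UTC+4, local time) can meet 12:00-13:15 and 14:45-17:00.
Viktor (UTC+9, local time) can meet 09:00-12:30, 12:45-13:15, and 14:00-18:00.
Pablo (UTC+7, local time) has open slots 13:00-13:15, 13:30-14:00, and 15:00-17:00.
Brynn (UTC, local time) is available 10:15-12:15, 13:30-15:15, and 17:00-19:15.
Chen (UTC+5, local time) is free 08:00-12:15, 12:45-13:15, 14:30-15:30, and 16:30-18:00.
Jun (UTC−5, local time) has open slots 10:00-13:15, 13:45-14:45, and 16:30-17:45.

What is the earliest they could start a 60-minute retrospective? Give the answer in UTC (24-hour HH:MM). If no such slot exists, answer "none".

none

Sofia → UTC: 08:00–09:15, 10:45–13:00.
Viktor → UTC: 00:00–03:30, 03:45–04:15, 05:00–09:00.
Pablo → UTC: 06:00–06:15, 06:30–07:00, 08:00–10:00.
Brynn → UTC: 10:15–12:15, 13:30–15:15, 17:00–19:15.
Chen → UTC: 03:00–07:15, 07:45–08:15, 09:30–10:30, 11:30–13:00.
Jun → UTC: 15:00–18:15, 18:45–19:45, 21:30–22:45.
Sofia ∩ Viktor: 08:00–09:00.
Sofia ∩ Viktor ∩ Pablo: 08:00–09:00.
Sofia ∩ Viktor ∩ Pablo ∩ Brynn: (none).
Sofia ∩ Viktor ∩ Pablo ∩ Brynn ∩ Chen: (none).
Sofia ∩ Viktor ∩ Pablo ∩ Brynn ∩ Chen ∩ Jun: (none).
Windows ≥ 60 min: (none).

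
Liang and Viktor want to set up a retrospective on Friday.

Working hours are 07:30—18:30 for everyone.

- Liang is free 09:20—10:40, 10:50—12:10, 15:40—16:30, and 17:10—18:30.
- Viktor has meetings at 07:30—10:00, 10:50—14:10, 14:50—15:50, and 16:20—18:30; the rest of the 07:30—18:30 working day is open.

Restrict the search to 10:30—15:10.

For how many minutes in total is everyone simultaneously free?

10 minutes

Viktor free within 07:30–18:30: 10:00–10:50, 14:10–14:50, 15:50–16:20.
Liang ∩ Viktor: 10:00–10:40, 15:50–16:20.
Restricted to 10:30–15:10: 10:30–10:40.
Total common minutes: 10.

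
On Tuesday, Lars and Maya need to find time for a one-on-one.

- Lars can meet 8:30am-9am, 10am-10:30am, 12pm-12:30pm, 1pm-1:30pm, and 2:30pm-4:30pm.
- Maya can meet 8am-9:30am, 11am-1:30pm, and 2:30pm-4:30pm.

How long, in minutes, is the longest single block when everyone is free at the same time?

120 minutes

Lars ∩ Maya: 08:30–09:00, 12:00–12:30, 13:00–13:30, 14:30–16:30.
Common window lengths: 30, 30, 30, 120 min; longest is 120.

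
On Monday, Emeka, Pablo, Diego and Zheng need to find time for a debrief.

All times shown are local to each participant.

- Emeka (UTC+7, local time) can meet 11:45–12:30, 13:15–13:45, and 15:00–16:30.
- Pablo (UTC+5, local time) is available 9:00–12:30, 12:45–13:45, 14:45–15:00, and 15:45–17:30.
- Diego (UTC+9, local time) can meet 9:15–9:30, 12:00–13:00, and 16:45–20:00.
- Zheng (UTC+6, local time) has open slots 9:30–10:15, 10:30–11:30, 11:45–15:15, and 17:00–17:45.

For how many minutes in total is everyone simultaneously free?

Emeka → UTC: 04:45–05:30, 06:15–06:45, 08:00–09:30.
Pablo → UTC: 04:00–07:30, 07:45–08:45, 09:45–10:00, 10:45–12:30.
Diego → UTC: 00:15–00:30, 03:00–04:00, 07:45–11:00.
Zheng → UTC: 03:30–04:15, 04:30–05:30, 05:45–09:15, 11:00–11:45.
Emeka ∩ Pablo: 04:45–05:30, 06:15–06:45, 08:00–08:45.
Emeka ∩ Pablo ∩ Diego: 08:00–08:45.
Emeka ∩ Pablo ∩ Diego ∩ Zheng: 08:00–08:45.
Total common minutes: 45.

45 minutes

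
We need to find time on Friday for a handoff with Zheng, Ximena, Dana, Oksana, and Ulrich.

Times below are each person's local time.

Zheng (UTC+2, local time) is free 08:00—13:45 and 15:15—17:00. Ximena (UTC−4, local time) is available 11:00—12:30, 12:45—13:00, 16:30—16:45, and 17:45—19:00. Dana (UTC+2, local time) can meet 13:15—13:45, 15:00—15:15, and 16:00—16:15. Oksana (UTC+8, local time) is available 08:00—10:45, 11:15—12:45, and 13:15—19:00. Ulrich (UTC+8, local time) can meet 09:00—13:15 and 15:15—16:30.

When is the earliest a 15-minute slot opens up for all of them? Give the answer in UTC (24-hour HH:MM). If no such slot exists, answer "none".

Zheng → UTC: 06:00–11:45, 13:15–15:00.
Ximena → UTC: 15:00–16:30, 16:45–17:00, 20:30–20:45, 21:45–23:00.
Dana → UTC: 11:15–11:45, 13:00–13:15, 14:00–14:15.
Oksana → UTC: 00:00–02:45, 03:15–04:45, 05:15–11:00.
Ulrich → UTC: 01:00–05:15, 07:15–08:30.
Zheng ∩ Ximena: (none).
Zheng ∩ Ximena ∩ Dana: (none).
Zheng ∩ Ximena ∩ Dana ∩ Oksana: (none).
Zheng ∩ Ximena ∩ Dana ∩ Oksana ∩ Ulrich: (none).
Windows ≥ 15 min: (none).

none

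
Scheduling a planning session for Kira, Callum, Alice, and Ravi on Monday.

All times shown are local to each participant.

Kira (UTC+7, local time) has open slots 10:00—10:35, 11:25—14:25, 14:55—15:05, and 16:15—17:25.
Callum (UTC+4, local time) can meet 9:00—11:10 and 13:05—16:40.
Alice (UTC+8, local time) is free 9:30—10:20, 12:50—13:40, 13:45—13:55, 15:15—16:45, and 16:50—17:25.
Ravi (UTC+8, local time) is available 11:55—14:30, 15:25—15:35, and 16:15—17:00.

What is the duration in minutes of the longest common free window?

40 minutes

Kira → UTC: 03:00–03:35, 04:25–07:25, 07:55–08:05, 09:15–10:25.
Callum → UTC: 05:00–07:10, 09:05–12:40.
Alice → UTC: 01:30–02:20, 04:50–05:40, 05:45–05:55, 07:15–08:45, 08:50–09:25.
Ravi → UTC: 03:55–06:30, 07:25–07:35, 08:15–09:00.
Kira ∩ Callum: 05:00–07:10, 09:15–10:25.
Kira ∩ Callum ∩ Alice: 05:00–05:40, 05:45–05:55, 09:15–09:25.
Kira ∩ Callum ∩ Alice ∩ Ravi: 05:00–05:40, 05:45–05:55.
Common window lengths: 40, 10 min; longest is 40.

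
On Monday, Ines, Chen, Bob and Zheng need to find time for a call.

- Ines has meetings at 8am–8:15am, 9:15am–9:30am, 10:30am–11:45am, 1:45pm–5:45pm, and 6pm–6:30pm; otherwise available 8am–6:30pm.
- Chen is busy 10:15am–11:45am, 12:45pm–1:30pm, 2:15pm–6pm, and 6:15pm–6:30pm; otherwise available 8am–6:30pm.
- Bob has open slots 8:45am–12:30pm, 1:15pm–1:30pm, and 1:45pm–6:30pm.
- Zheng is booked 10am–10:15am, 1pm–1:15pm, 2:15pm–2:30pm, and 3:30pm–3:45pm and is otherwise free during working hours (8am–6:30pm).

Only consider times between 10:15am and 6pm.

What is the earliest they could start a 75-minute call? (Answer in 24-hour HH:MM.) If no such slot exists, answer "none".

none

Ines free within 08:00–18:30: 08:15–09:15, 09:30–10:30, 11:45–13:45, 17:45–18:00.
Chen free within 08:00–18:30: 08:00–10:15, 11:45–12:45, 13:30–14:15, 18:00–18:15.
Zheng free within 08:00–18:30: 08:00–10:00, 10:15–13:00, 13:15–14:15, 14:30–15:30, 15:45–18:30.
Ines ∩ Chen: 08:15–09:15, 09:30–10:15, 11:45–12:45, 13:30–13:45.
Ines ∩ Chen ∩ Bob: 08:45–09:15, 09:30–10:15, 11:45–12:30.
Ines ∩ Chen ∩ Bob ∩ Zheng: 08:45–09:15, 09:30–10:00, 11:45–12:30.
Restricted to 10:15–18:00: 11:45–12:30.
Windows ≥ 75 min: (none).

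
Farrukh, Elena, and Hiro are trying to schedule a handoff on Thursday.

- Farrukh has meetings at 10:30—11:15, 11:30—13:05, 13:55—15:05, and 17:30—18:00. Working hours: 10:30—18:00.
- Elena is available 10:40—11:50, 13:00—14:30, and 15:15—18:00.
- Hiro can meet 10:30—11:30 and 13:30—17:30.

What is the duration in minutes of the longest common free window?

135 minutes

Farrukh free within 10:30–18:00: 11:15–11:30, 13:05–13:55, 15:05–17:30.
Farrukh ∩ Elena: 11:15–11:30, 13:05–13:55, 15:15–17:30.
Farrukh ∩ Elena ∩ Hiro: 11:15–11:30, 13:30–13:55, 15:15–17:30.
Common window lengths: 15, 25, 135 min; longest is 135.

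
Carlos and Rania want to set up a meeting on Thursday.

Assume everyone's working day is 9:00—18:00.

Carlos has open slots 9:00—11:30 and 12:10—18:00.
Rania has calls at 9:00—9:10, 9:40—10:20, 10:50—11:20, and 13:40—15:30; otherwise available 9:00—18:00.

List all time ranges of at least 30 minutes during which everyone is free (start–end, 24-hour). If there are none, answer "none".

Rania free within 09:00–18:00: 09:10–09:40, 10:20–10:50, 11:20–13:40, 15:30–18:00.
Carlos ∩ Rania: 09:10–09:40, 10:20–10:50, 11:20–11:30, 12:10–13:40, 15:30–18:00.
Windows ≥ 30 min: 09:10–09:40, 10:20–10:50, 12:10–13:40, 15:30–18:00.

09:10–09:40, 10:20–10:50, 12:10–13:40, 15:30–18:00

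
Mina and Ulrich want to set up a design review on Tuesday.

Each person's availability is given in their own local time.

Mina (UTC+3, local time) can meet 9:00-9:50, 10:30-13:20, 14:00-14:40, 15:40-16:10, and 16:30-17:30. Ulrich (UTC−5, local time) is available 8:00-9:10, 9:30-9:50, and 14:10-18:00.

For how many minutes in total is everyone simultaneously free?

50 minutes

Mina → UTC: 06:00–06:50, 07:30–10:20, 11:00–11:40, 12:40–13:10, 13:30–14:30.
Ulrich → UTC: 13:00–14:10, 14:30–14:50, 19:10–23:00.
Mina ∩ Ulrich: 13:00–13:10, 13:30–14:10.
Total common minutes: 10 + 40 = 50.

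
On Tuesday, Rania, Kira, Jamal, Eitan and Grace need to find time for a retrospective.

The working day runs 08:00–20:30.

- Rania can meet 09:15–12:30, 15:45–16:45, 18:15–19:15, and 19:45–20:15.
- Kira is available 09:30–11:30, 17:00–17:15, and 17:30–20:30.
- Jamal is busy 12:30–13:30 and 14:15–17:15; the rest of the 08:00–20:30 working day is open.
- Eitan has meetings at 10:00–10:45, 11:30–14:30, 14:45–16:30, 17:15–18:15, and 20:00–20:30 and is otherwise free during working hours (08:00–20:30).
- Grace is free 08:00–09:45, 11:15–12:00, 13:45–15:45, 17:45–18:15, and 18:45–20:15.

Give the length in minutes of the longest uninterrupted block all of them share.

30 minutes

Jamal free within 08:00–20:30: 08:00–12:30, 13:30–14:15, 17:15–20:30.
Eitan free within 08:00–20:30: 08:00–10:00, 10:45–11:30, 14:30–14:45, 16:30–17:15, 18:15–20:00.
Rania ∩ Kira: 09:30–11:30, 18:15–19:15, 19:45–20:15.
Rania ∩ Kira ∩ Jamal: 09:30–11:30, 18:15–19:15, 19:45–20:15.
Rania ∩ Kira ∩ Jamal ∩ Eitan: 09:30–10:00, 10:45–11:30, 18:15–19:15, 19:45–20:00.
Rania ∩ Kira ∩ Jamal ∩ Eitan ∩ Grace: 09:30–09:45, 11:15–11:30, 18:45–19:15, 19:45–20:00.
Common window lengths: 15, 15, 30, 15 min; longest is 30.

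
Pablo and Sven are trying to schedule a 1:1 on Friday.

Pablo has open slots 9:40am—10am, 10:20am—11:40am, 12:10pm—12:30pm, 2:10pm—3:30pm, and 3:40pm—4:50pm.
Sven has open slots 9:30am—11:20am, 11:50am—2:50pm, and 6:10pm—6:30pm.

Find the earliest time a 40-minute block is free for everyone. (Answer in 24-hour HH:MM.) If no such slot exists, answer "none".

Pablo ∩ Sven: 09:40–10:00, 10:20–11:20, 12:10–12:30, 14:10–14:50.
Windows ≥ 40 min: 10:20–11:20, 14:10–14:50.
Earliest such window starts at 10:20.

10:20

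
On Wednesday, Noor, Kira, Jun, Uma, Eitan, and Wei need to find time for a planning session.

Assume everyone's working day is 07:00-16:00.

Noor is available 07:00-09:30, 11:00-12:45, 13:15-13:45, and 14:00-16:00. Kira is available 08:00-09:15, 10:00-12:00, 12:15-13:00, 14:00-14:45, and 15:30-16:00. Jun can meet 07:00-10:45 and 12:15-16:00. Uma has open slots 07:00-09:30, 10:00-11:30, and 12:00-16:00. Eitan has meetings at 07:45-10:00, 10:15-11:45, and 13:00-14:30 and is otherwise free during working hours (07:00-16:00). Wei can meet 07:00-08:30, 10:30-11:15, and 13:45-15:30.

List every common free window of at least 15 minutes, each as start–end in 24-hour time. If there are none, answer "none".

Eitan free within 07:00–16:00: 07:00–07:45, 10:00–10:15, 11:45–13:00, 14:30–16:00.
Noor ∩ Kira: 08:00–09:15, 11:00–12:00, 12:15–12:45, 14:00–14:45, 15:30–16:00.
Noor ∩ Kira ∩ Jun: 08:00–09:15, 12:15–12:45, 14:00–14:45, 15:30–16:00.
Noor ∩ Kira ∩ Jun ∩ Uma: 08:00–09:15, 12:15–12:45, 14:00–14:45, 15:30–16:00.
Noor ∩ Kira ∩ Jun ∩ Uma ∩ Eitan: 12:15–12:45, 14:30–14:45, 15:30–16:00.
Noor ∩ Kira ∩ Jun ∩ Uma ∩ Eitan ∩ Wei: 14:30–14:45.
Windows ≥ 15 min: 14:30–14:45.

14:30–14:45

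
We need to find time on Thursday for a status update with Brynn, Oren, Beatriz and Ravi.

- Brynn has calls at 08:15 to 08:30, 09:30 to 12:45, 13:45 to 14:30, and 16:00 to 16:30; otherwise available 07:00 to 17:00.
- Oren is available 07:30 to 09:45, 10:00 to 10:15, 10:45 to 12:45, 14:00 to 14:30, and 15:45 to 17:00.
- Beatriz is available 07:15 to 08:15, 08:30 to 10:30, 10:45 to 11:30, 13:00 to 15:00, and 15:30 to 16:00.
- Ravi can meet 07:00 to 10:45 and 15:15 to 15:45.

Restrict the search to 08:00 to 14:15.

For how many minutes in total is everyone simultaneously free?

75 minutes

Brynn free within 07:00–17:00: 07:00–08:15, 08:30–09:30, 12:45–13:45, 14:30–16:00, 16:30–17:00.
Brynn ∩ Oren: 07:30–08:15, 08:30–09:30, 15:45–16:00, 16:30–17:00.
Brynn ∩ Oren ∩ Beatriz: 07:30–08:15, 08:30–09:30, 15:45–16:00.
Brynn ∩ Oren ∩ Beatriz ∩ Ravi: 07:30–08:15, 08:30–09:30.
Restricted to 08:00–14:15: 08:00–08:15, 08:30–09:30.
Total common minutes: 15 + 60 = 75.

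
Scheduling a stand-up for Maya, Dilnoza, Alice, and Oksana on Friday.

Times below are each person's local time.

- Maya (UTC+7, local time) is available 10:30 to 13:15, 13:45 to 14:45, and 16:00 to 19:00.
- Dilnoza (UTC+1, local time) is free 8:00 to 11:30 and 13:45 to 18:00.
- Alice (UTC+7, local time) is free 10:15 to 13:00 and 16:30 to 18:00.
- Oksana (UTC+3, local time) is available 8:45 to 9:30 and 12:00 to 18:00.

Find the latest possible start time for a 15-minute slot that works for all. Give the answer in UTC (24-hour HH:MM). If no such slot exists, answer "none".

10:15

Maya → UTC: 03:30–06:15, 06:45–07:45, 09:00–12:00.
Dilnoza → UTC: 07:00–10:30, 12:45–17:00.
Alice → UTC: 03:15–06:00, 09:30–11:00.
Oksana → UTC: 05:45–06:30, 09:00–15:00.
Maya ∩ Dilnoza: 07:00–07:45, 09:00–10:30.
Maya ∩ Dilnoza ∩ Alice: 09:30–10:30.
Maya ∩ Dilnoza ∩ Alice ∩ Oksana: 09:30–10:30.
Windows ≥ 15 min: 09:30–10:30.
Latest start in the last window 09:30–10:30 is 10:30 − 15 min = 10:15.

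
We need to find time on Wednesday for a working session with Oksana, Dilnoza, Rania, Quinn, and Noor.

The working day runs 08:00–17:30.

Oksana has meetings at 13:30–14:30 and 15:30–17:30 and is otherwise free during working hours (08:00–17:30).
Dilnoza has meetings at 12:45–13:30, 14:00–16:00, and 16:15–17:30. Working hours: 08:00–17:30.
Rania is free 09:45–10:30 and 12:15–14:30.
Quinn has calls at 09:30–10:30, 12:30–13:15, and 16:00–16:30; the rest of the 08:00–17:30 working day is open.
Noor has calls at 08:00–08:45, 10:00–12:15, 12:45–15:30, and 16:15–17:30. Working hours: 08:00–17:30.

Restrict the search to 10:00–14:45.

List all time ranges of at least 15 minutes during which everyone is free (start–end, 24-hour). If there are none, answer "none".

Oksana free within 08:00–17:30: 08:00–13:30, 14:30–15:30.
Dilnoza free within 08:00–17:30: 08:00–12:45, 13:30–14:00, 16:00–16:15.
Quinn free within 08:00–17:30: 08:00–09:30, 10:30–12:30, 13:15–16:00, 16:30–17:30.
Noor free within 08:00–17:30: 08:45–10:00, 12:15–12:45, 15:30–16:15.
Oksana ∩ Dilnoza: 08:00–12:45.
Oksana ∩ Dilnoza ∩ Rania: 09:45–10:30, 12:15–12:45.
Oksana ∩ Dilnoza ∩ Rania ∩ Quinn: 12:15–12:30.
Oksana ∩ Dilnoza ∩ Rania ∩ Quinn ∩ Noor: 12:15–12:30.
Restricted to 10:00–14:45: 12:15–12:30.
Windows ≥ 15 min: 12:15–12:30.

12:15–12:30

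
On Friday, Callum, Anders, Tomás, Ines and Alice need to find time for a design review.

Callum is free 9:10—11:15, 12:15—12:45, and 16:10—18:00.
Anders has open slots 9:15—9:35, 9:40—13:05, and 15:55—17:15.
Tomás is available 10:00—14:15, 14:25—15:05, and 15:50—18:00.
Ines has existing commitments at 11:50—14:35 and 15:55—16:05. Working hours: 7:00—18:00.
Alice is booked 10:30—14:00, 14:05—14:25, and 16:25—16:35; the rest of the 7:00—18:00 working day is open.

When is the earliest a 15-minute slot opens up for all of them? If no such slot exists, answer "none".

10:00

Ines free within 07:00–18:00: 07:00–11:50, 14:35–15:55, 16:05–18:00.
Alice free within 07:00–18:00: 07:00–10:30, 14:00–14:05, 14:25–16:25, 16:35–18:00.
Callum ∩ Anders: 09:15–09:35, 09:40–11:15, 12:15–12:45, 16:10–17:15.
Callum ∩ Anders ∩ Tomás: 10:00–11:15, 12:15–12:45, 16:10–17:15.
Callum ∩ Anders ∩ Tomás ∩ Ines: 10:00–11:15, 16:10–17:15.
Callum ∩ Anders ∩ Tomás ∩ Ines ∩ Alice: 10:00–10:30, 16:10–16:25, 16:35–17:15.
Windows ≥ 15 min: 10:00–10:30, 16:10–16:25, 16:35–17:15.
Earliest such window starts at 10:00.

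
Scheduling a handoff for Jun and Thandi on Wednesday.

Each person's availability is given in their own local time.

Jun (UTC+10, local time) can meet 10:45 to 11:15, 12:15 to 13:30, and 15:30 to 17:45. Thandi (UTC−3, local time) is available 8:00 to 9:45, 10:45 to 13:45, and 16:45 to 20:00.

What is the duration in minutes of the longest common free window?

Jun → UTC: 00:45–01:15, 02:15–03:30, 05:30–07:45.
Thandi → UTC: 11:00–12:45, 13:45–16:45, 19:45–23:00.
Jun ∩ Thandi: (none).
No common window.

0 minutes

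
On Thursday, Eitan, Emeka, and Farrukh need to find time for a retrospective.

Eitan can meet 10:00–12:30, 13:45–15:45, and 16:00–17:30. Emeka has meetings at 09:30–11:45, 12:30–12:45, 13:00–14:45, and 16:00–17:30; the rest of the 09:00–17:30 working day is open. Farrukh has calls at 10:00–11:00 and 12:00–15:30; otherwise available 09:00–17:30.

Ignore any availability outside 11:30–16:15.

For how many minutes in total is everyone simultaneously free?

30 minutes

Emeka free within 09:00–17:30: 09:00–09:30, 11:45–12:30, 12:45–13:00, 14:45–16:00.
Farrukh free within 09:00–17:30: 09:00–10:00, 11:00–12:00, 15:30–17:30.
Eitan ∩ Emeka: 11:45–12:30, 14:45–15:45.
Eitan ∩ Emeka ∩ Farrukh: 11:45–12:00, 15:30–15:45.
Restricted to 11:30–16:15: 11:45–12:00, 15:30–15:45.
Total common minutes: 15 + 15 = 30.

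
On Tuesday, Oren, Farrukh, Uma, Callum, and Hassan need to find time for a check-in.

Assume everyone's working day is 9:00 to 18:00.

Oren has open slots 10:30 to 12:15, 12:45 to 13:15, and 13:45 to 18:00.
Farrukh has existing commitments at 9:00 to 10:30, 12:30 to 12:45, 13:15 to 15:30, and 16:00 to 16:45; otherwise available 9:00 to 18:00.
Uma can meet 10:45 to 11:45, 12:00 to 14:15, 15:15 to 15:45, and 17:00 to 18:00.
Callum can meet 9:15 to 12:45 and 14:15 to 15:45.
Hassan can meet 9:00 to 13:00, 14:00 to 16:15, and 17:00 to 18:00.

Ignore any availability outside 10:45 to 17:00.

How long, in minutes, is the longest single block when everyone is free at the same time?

Farrukh free within 09:00–18:00: 10:30–12:30, 12:45–13:15, 15:30–16:00, 16:45–18:00.
Oren ∩ Farrukh: 10:30–12:15, 12:45–13:15, 15:30–16:00, 16:45–18:00.
Oren ∩ Farrukh ∩ Uma: 10:45–11:45, 12:00–12:15, 12:45–13:15, 15:30–15:45, 17:00–18:00.
Oren ∩ Farrukh ∩ Uma ∩ Callum: 10:45–11:45, 12:00–12:15, 15:30–15:45.
Oren ∩ Farrukh ∩ Uma ∩ Callum ∩ Hassan: 10:45–11:45, 12:00–12:15, 15:30–15:45.
Restricted to 10:45–17:00: 10:45–11:45, 12:00–12:15, 15:30–15:45.
Common window lengths: 60, 15, 15 min; longest is 60.

60 minutes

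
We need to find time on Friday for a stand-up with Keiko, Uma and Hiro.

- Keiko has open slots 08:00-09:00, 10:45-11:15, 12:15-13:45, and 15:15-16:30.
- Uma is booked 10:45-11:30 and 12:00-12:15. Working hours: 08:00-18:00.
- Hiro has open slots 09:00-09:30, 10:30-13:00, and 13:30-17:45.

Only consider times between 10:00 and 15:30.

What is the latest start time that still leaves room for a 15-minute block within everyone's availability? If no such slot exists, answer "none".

15:15

Uma free within 08:00–18:00: 08:00–10:45, 11:30–12:00, 12:15–18:00.
Keiko ∩ Uma: 08:00–09:00, 12:15–13:45, 15:15–16:30.
Keiko ∩ Uma ∩ Hiro: 12:15–13:00, 13:30–13:45, 15:15–16:30.
Restricted to 10:00–15:30: 12:15–13:00, 13:30–13:45, 15:15–15:30.
Windows ≥ 15 min: 12:15–13:00, 13:30–13:45, 15:15–15:30.
Latest start in the last window 15:15–15:30 is 15:30 − 15 min = 15:15.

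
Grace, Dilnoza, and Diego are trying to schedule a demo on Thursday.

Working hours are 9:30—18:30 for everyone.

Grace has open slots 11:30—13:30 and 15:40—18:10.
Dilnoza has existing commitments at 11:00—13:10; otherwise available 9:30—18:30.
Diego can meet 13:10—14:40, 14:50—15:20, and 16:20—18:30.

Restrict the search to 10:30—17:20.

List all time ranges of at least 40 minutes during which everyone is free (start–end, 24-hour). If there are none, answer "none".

16:20–17:20

Dilnoza free within 09:30–18:30: 09:30–11:00, 13:10–18:30.
Grace ∩ Dilnoza: 13:10–13:30, 15:40–18:10.
Grace ∩ Dilnoza ∩ Diego: 13:10–13:30, 16:20–18:10.
Restricted to 10:30–17:20: 13:10–13:30, 16:20–17:20.
Windows ≥ 40 min: 16:20–17:20.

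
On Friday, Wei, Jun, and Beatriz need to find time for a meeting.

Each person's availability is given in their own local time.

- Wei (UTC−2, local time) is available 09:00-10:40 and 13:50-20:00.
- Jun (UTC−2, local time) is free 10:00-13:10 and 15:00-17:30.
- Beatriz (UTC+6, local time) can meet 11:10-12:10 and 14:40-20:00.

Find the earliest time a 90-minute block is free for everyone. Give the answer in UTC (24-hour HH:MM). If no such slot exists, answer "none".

Wei → UTC: 11:00–12:40, 15:50–22:00.
Jun → UTC: 12:00–15:10, 17:00–19:30.
Beatriz → UTC: 05:10–06:10, 08:40–14:00.
Wei ∩ Jun: 12:00–12:40, 17:00–19:30.
Wei ∩ Jun ∩ Beatriz: 12:00–12:40.
Windows ≥ 90 min: (none).

none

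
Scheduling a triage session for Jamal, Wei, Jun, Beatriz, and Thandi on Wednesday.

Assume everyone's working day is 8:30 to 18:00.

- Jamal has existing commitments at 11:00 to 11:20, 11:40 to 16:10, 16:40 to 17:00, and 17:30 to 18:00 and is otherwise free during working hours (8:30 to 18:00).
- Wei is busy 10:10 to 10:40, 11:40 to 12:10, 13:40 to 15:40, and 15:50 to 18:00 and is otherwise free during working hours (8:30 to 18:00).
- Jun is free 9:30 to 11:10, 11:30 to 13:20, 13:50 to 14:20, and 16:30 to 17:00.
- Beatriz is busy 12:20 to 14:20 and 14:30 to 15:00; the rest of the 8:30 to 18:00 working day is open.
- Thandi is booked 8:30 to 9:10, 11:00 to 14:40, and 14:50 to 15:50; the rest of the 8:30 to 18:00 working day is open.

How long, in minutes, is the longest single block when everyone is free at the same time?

Jamal free within 08:30–18:00: 08:30–11:00, 11:20–11:40, 16:10–16:40, 17:00–17:30.
Wei free within 08:30–18:00: 08:30–10:10, 10:40–11:40, 12:10–13:40, 15:40–15:50.
Beatriz free within 08:30–18:00: 08:30–12:20, 14:20–14:30, 15:00–18:00.
Thandi free within 08:30–18:00: 09:10–11:00, 14:40–14:50, 15:50–18:00.
Jamal ∩ Wei: 08:30–10:10, 10:40–11:00, 11:20–11:40.
Jamal ∩ Wei ∩ Jun: 09:30–10:10, 10:40–11:00, 11:30–11:40.
Jamal ∩ Wei ∩ Jun ∩ Beatriz: 09:30–10:10, 10:40–11:00, 11:30–11:40.
Jamal ∩ Wei ∩ Jun ∩ Beatriz ∩ Thandi: 09:30–10:10, 10:40–11:00.
Common window lengths: 40, 20 min; longest is 40.

40 minutes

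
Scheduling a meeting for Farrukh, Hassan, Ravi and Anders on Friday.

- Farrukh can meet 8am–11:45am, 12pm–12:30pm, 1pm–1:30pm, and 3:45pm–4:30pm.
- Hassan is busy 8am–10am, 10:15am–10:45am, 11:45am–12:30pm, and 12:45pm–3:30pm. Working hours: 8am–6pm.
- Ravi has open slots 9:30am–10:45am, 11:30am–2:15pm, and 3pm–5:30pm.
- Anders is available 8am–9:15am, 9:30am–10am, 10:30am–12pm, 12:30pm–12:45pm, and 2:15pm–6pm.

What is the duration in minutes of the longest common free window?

45 minutes

Hassan free within 08:00–18:00: 10:00–10:15, 10:45–11:45, 12:30–12:45, 15:30–18:00.
Farrukh ∩ Hassan: 10:00–10:15, 10:45–11:45, 15:45–16:30.
Farrukh ∩ Hassan ∩ Ravi: 10:00–10:15, 11:30–11:45, 15:45–16:30.
Farrukh ∩ Hassan ∩ Ravi ∩ Anders: 11:30–11:45, 15:45–16:30.
Common window lengths: 15, 45 min; longest is 45.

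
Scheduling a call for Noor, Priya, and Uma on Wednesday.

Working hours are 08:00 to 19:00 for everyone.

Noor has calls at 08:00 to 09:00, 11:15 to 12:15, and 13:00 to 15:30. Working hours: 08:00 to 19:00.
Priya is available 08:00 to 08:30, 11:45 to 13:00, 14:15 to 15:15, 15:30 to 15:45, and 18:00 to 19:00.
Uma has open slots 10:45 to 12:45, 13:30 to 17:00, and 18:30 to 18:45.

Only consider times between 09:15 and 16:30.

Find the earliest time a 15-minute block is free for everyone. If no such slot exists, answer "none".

12:15

Noor free within 08:00–19:00: 09:00–11:15, 12:15–13:00, 15:30–19:00.
Noor ∩ Priya: 12:15–13:00, 15:30–15:45, 18:00–19:00.
Noor ∩ Priya ∩ Uma: 12:15–12:45, 15:30–15:45, 18:30–18:45.
Restricted to 09:15–16:30: 12:15–12:45, 15:30–15:45.
Windows ≥ 15 min: 12:15–12:45, 15:30–15:45.
Earliest such window starts at 12:15.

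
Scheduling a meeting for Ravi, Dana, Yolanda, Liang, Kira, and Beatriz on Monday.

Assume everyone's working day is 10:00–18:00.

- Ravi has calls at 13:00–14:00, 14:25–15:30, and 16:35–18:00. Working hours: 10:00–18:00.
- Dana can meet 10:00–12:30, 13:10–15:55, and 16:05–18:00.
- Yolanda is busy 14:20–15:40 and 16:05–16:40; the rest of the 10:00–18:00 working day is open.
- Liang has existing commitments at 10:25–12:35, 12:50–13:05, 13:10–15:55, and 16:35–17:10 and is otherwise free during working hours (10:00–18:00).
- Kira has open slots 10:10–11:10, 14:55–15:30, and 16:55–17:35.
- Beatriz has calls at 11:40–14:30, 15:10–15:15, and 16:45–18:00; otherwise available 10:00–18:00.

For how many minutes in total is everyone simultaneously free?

Ravi free within 10:00–18:00: 10:00–13:00, 14:00–14:25, 15:30–16:35.
Yolanda free within 10:00–18:00: 10:00–14:20, 15:40–16:05, 16:40–18:00.
Liang free within 10:00–18:00: 10:00–10:25, 12:35–12:50, 13:05–13:10, 15:55–16:35, 17:10–18:00.
Beatriz free within 10:00–18:00: 10:00–11:40, 14:30–15:10, 15:15–16:45.
Ravi ∩ Dana: 10:00–12:30, 14:00–14:25, 15:30–15:55, 16:05–16:35.
Ravi ∩ Dana ∩ Yolanda: 10:00–12:30, 14:00–14:20, 15:40–15:55.
Ravi ∩ Dana ∩ Yolanda ∩ Liang: 10:00–10:25.
Ravi ∩ Dana ∩ Yolanda ∩ Liang ∩ Kira: 10:10–10:25.
Ravi ∩ Dana ∩ Yolanda ∩ Liang ∩ Kira ∩ Beatriz: 10:10–10:25.
Total common minutes: 15.

15 minutes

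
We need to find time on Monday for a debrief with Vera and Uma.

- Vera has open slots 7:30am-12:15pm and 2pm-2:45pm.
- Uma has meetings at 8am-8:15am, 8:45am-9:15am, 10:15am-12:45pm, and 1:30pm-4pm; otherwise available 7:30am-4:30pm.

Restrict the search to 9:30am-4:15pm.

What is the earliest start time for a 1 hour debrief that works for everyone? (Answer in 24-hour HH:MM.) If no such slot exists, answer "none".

none

Uma free within 07:30–16:30: 07:30–08:00, 08:15–08:45, 09:15–10:15, 12:45–13:30, 16:00–16:30.
Vera ∩ Uma: 07:30–08:00, 08:15–08:45, 09:15–10:15.
Restricted to 09:30–16:15: 09:30–10:15.
Windows ≥ 60 min: (none).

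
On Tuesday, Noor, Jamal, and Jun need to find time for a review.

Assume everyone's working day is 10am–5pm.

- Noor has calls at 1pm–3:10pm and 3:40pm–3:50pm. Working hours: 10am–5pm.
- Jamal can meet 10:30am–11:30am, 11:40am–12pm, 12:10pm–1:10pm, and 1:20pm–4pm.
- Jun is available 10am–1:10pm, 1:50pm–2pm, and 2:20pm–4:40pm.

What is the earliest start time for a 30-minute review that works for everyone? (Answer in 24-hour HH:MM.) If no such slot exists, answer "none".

10:30

Noor free within 10:00–17:00: 10:00–13:00, 15:10–15:40, 15:50–17:00.
Noor ∩ Jamal: 10:30–11:30, 11:40–12:00, 12:10–13:00, 15:10–15:40, 15:50–16:00.
Noor ∩ Jamal ∩ Jun: 10:30–11:30, 11:40–12:00, 12:10–13:00, 15:10–15:40, 15:50–16:00.
Windows ≥ 30 min: 10:30–11:30, 12:10–13:00, 15:10–15:40.
Earliest such window starts at 10:30.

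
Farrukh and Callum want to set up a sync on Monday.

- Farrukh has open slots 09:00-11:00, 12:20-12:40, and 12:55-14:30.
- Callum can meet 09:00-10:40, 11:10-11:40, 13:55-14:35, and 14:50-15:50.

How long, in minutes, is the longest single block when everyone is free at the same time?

100 minutes

Farrukh ∩ Callum: 09:00–10:40, 13:55–14:30.
Common window lengths: 100, 35 min; longest is 100.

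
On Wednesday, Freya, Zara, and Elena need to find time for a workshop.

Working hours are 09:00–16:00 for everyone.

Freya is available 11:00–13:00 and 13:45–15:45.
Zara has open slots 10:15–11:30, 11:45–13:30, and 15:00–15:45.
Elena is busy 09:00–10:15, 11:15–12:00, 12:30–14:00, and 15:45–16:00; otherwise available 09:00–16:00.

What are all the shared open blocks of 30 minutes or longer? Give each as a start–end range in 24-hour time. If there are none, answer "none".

Elena free within 09:00–16:00: 10:15–11:15, 12:00–12:30, 14:00–15:45.
Freya ∩ Zara: 11:00–11:30, 11:45–13:00, 15:00–15:45.
Freya ∩ Zara ∩ Elena: 11:00–11:15, 12:00–12:30, 15:00–15:45.
Windows ≥ 30 min: 12:00–12:30, 15:00–15:45.

12:00–12:30, 15:00–15:45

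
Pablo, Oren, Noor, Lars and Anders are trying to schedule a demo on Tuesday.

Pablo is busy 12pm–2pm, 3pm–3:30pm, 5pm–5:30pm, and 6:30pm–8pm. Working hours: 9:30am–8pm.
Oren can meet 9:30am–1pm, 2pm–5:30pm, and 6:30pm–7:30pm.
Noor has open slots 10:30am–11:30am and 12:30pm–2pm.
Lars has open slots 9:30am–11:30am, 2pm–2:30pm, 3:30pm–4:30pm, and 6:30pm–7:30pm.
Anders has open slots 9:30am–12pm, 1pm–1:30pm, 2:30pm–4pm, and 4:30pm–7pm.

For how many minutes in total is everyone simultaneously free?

60 minutes

Pablo free within 09:30–20:00: 09:30–12:00, 14:00–15:00, 15:30–17:00, 17:30–18:30.
Pablo ∩ Oren: 09:30–12:00, 14:00–15:00, 15:30–17:00.
Pablo ∩ Oren ∩ Noor: 10:30–11:30.
Pablo ∩ Oren ∩ Noor ∩ Lars: 10:30–11:30.
Pablo ∩ Oren ∩ Noor ∩ Lars ∩ Anders: 10:30–11:30.
Total common minutes: 60.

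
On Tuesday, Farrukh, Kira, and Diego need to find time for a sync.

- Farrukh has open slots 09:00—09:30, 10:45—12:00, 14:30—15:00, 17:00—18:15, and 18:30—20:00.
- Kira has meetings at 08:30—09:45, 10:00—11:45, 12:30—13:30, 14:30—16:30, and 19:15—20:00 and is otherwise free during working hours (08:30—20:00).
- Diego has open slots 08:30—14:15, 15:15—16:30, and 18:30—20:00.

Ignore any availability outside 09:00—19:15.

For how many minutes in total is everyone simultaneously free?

Kira free within 08:30–20:00: 09:45–10:00, 11:45–12:30, 13:30–14:30, 16:30–19:15.
Farrukh ∩ Kira: 11:45–12:00, 17:00–18:15, 18:30–19:15.
Farrukh ∩ Kira ∩ Diego: 11:45–12:00, 18:30–19:15.
Restricted to 09:00–19:15: 11:45–12:00, 18:30–19:15.
Total common minutes: 15 + 45 = 60.

60 minutes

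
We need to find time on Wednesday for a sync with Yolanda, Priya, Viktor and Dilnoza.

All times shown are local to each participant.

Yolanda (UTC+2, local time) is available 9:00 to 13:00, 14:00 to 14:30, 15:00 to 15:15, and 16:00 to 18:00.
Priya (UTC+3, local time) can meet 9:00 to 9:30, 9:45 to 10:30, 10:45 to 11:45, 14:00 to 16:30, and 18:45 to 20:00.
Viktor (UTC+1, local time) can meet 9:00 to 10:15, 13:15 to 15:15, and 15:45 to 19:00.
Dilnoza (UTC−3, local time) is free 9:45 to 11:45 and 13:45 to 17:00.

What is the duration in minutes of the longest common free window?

Yolanda → UTC: 07:00–11:00, 12:00–12:30, 13:00–13:15, 14:00–16:00.
Priya → UTC: 06:00–06:30, 06:45–07:30, 07:45–08:45, 11:00–13:30, 15:45–17:00.
Viktor → UTC: 08:00–09:15, 12:15–14:15, 14:45–18:00.
Dilnoza → UTC: 12:45–14:45, 16:45–20:00.
Yolanda ∩ Priya: 07:00–07:30, 07:45–08:45, 12:00–12:30, 13:00–13:15, 15:45–16:00.
Yolanda ∩ Priya ∩ Viktor: 08:00–08:45, 12:15–12:30, 13:00–13:15, 15:45–16:00.
Yolanda ∩ Priya ∩ Viktor ∩ Dilnoza: 13:00–13:15.
Single common window of 15 minutes.

15 minutes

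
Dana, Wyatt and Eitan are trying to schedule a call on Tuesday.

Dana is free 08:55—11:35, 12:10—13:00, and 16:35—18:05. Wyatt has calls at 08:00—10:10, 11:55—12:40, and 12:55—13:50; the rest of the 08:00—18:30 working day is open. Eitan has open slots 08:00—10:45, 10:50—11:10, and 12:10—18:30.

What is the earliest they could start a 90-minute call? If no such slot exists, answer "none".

16:35

Wyatt free within 08:00–18:30: 10:10–11:55, 12:40–12:55, 13:50–18:30.
Dana ∩ Wyatt: 10:10–11:35, 12:40–12:55, 16:35–18:05.
Dana ∩ Wyatt ∩ Eitan: 10:10–10:45, 10:50–11:10, 12:40–12:55, 16:35–18:05.
Windows ≥ 90 min: 16:35–18:05.
Earliest such window starts at 16:35.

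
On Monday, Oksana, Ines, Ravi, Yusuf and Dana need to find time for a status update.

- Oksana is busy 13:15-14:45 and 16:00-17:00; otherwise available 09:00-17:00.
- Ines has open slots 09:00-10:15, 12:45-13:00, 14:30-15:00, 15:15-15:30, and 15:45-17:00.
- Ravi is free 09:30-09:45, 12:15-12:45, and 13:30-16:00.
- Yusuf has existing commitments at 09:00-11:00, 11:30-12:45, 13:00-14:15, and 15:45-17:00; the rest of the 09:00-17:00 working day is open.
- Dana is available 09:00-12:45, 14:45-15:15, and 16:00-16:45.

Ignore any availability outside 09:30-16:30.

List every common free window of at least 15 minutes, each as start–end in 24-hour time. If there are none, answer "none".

14:45–15:00

Oksana free within 09:00–17:00: 09:00–13:15, 14:45–16:00.
Yusuf free within 09:00–17:00: 11:00–11:30, 12:45–13:00, 14:15–15:45.
Oksana ∩ Ines: 09:00–10:15, 12:45–13:00, 14:45–15:00, 15:15–15:30, 15:45–16:00.
Oksana ∩ Ines ∩ Ravi: 09:30–09:45, 14:45–15:00, 15:15–15:30, 15:45–16:00.
Oksana ∩ Ines ∩ Ravi ∩ Yusuf: 14:45–15:00, 15:15–15:30.
Oksana ∩ Ines ∩ Ravi ∩ Yusuf ∩ Dana: 14:45–15:00.
Restricted to 09:30–16:30: 14:45–15:00.
Windows ≥ 15 min: 14:45–15:00.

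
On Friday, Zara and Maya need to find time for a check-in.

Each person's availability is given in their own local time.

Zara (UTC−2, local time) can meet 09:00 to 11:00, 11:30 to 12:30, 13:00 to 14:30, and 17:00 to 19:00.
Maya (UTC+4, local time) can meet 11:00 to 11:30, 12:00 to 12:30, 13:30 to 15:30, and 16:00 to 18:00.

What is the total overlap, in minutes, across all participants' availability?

120 minutes

Zara → UTC: 11:00–13:00, 13:30–14:30, 15:00–16:30, 19:00–21:00.
Maya → UTC: 07:00–07:30, 08:00–08:30, 09:30–11:30, 12:00–14:00.
Zara ∩ Maya: 11:00–11:30, 12:00–13:00, 13:30–14:00.
Total common minutes: 30 + 60 + 30 = 120.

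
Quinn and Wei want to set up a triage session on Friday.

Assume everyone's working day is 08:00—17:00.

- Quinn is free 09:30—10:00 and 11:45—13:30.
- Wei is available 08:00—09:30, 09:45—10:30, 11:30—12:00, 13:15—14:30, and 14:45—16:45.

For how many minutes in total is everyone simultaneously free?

45 minutes

Quinn ∩ Wei: 09:45–10:00, 11:45–12:00, 13:15–13:30.
Total common minutes: 15 + 15 + 15 = 45.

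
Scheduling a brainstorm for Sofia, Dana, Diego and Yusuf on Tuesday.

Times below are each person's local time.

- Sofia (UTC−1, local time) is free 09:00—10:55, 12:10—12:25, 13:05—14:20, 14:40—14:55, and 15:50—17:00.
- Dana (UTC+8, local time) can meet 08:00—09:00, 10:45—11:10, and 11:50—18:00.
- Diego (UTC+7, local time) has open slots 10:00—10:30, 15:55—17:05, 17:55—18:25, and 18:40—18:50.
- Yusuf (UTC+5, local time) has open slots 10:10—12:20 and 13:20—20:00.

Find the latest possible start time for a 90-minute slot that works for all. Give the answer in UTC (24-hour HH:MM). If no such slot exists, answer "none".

Sofia → UTC: 10:00–11:55, 13:10–13:25, 14:05–15:20, 15:40–15:55, 16:50–18:00.
Dana → UTC: 00:00–01:00, 02:45–03:10, 03:50–10:00.
Diego → UTC: 03:00–03:30, 08:55–10:05, 10:55–11:25, 11:40–11:50.
Yusuf → UTC: 05:10–07:20, 08:20–15:00.
Sofia ∩ Dana: (none).
Sofia ∩ Dana ∩ Diego: (none).
Sofia ∩ Dana ∩ Diego ∩ Yusuf: (none).
Windows ≥ 90 min: (none).

none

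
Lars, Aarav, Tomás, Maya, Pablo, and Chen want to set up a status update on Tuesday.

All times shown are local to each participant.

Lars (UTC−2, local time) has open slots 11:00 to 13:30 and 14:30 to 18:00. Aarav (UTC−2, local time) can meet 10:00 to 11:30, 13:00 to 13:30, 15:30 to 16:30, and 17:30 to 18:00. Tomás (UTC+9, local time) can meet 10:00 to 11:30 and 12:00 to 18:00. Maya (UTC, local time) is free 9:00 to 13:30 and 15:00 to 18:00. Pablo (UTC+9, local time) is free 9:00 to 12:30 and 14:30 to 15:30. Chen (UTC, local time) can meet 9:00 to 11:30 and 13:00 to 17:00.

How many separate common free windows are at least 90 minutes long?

0

Lars → UTC: 13:00–15:30, 16:30–20:00.
Aarav → UTC: 12:00–13:30, 15:00–15:30, 17:30–18:30, 19:30–20:00.
Tomás → UTC: 01:00–02:30, 03:00–09:00.
Maya → UTC: 09:00–13:30, 15:00–18:00.
Pablo → UTC: 00:00–03:30, 05:30–06:30.
Chen → UTC: 09:00–11:30, 13:00–17:00.
Lars ∩ Aarav: 13:00–13:30, 15:00–15:30, 17:30–18:30, 19:30–20:00.
Lars ∩ Aarav ∩ Tomás: (none).
Lars ∩ Aarav ∩ Tomás ∩ Maya: (none).
Lars ∩ Aarav ∩ Tomás ∩ Maya ∩ Pablo: (none).
Lars ∩ Aarav ∩ Tomás ∩ Maya ∩ Pablo ∩ Chen: (none).
Windows ≥ 90 min: (none).
That's 0 windows.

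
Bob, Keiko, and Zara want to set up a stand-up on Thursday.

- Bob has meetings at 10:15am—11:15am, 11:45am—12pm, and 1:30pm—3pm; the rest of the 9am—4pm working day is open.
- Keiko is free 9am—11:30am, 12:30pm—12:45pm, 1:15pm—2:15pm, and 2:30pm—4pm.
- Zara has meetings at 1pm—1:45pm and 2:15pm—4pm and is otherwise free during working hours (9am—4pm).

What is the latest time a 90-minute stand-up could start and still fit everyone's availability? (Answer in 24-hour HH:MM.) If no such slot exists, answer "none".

Bob free within 09:00–16:00: 09:00–10:15, 11:15–11:45, 12:00–13:30, 15:00–16:00.
Zara free within 09:00–16:00: 09:00–13:00, 13:45–14:15.
Bob ∩ Keiko: 09:00–10:15, 11:15–11:30, 12:30–12:45, 13:15–13:30, 15:00–16:00.
Bob ∩ Keiko ∩ Zara: 09:00–10:15, 11:15–11:30, 12:30–12:45.
Windows ≥ 90 min: (none).

none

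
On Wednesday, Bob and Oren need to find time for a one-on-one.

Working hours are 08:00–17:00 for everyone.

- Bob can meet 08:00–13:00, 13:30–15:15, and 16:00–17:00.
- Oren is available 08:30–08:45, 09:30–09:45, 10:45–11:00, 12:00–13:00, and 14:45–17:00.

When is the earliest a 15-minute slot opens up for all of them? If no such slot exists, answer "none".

08:30

Bob ∩ Oren: 08:30–08:45, 09:30–09:45, 10:45–11:00, 12:00–13:00, 14:45–15:15, 16:00–17:00.
Windows ≥ 15 min: 08:30–08:45, 09:30–09:45, 10:45–11:00, 12:00–13:00, 14:45–15:15, 16:00–17:00.
Earliest such window starts at 08:30.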